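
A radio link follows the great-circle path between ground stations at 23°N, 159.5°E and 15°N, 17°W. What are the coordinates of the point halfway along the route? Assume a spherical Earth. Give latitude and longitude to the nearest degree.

Convert each endpoint to a unit vector on the sphere (x = cos φ cos λ, y = cos φ sin λ, z = sin φ).
The central angle between the endpoints is δ = arccos(p₁·p₂) ≈ 2.476 rad (141.8°).
Interpolate at f = 1/2 with slerp weights a = sin((1−f)δ)/sin δ ≈ 1.530, b = sin(fδ)/sin δ ≈ 1.530.
p = a·p₁ + b·p₂ ≈ (0.094, 0.061, 0.994); φ = arcsin(p_z) ≈ 83.56°, λ = atan2(p_y, p_x) ≈ 33.01°.

≈ 84°N, 33°E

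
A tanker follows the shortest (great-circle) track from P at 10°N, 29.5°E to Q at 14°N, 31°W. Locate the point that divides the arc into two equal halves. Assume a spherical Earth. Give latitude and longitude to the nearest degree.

≈ 14°N, 1°W

Write both endpoints as unit vectors p₁, p₂ with components (cos φ cos λ, cos φ sin λ, sin φ).
The central angle between the endpoints is δ = arccos(p₁·p₂) ≈ 1.033 rad (59.2°).
Interpolate at f = 1/2 with slerp weights a = sin((1−f)δ)/sin δ ≈ 0.575, b = sin(fδ)/sin δ ≈ 0.575.
p = a·p₁ + b·p₂ ≈ (0.971, -0.009, 0.239); φ = arcsin(p_z) ≈ 13.82°, λ = atan2(p_y, p_x) ≈ -0.50°.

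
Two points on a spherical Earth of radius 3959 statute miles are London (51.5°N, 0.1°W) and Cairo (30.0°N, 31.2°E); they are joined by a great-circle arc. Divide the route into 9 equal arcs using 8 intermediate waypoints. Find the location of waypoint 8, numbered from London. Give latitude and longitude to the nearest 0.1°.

≈ (32.7°N, 28.6°E)

Write both endpoints as unit vectors p₁, p₂ with components (cos φ cos λ, cos φ sin λ, sin φ).
The central angle between the endpoints is δ = arccos(p₁·p₂) ≈ 0.551 rad (31.6°).
Interpolate at f = 8/9 with slerp weights a = sin((1−f)δ)/sin δ ≈ 0.117, b = sin(fδ)/sin δ ≈ 0.899.
p = a·p₁ + b·p₂ ≈ (0.738, 0.403, 0.541); φ = arcsin(p_z) ≈ 32.73°, λ = atan2(p_y, p_x) ≈ 28.62°.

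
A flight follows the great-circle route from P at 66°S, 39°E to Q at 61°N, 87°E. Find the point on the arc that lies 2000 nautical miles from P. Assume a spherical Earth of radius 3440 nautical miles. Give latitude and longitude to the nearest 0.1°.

Convert each endpoint to a unit vector on the sphere (x = cos φ cos λ, y = cos φ sin λ, z = sin φ).
The central angle between the endpoints is δ = arccos(p₁·p₂) ≈ 2.301 rad (131.8°). The total great-circle distance is δ·R ≈ 2.301 × 3440 ≈ 7916 nmi, so the target fraction is f = 2000/7916 ≈ 0.253.
Interpolate at f ≈ 0.253 with slerp weights a = sin((1−f)δ)/sin δ ≈ 1.327, b = sin(fδ)/sin δ ≈ 0.737.
p = a·p₁ + b·p₂ ≈ (0.438, 0.697, -0.568); φ = arcsin(p_z) ≈ -34.61°, λ = atan2(p_y, p_x) ≈ 57.82°.

≈ 34.6°S, 57.8°E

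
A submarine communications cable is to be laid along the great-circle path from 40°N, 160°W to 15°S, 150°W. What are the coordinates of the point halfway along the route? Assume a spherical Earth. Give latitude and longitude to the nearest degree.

≈ 13°N, 154°W

Convert each endpoint to a unit vector on the sphere (x = cos φ cos λ, y = cos φ sin λ, z = sin φ).
The central angle between the endpoints is δ = arccos(p₁·p₂) ≈ 0.974 rad (55.8°).
Interpolate at f = 1/2 with slerp weights a = sin((1−f)δ)/sin δ ≈ 0.566, b = sin(fδ)/sin δ ≈ 0.566.
p = a·p₁ + b·p₂ ≈ (-0.880, -0.421, 0.217); φ = arcsin(p_z) ≈ 12.55°, λ = atan2(p_y, p_x) ≈ -154.42°.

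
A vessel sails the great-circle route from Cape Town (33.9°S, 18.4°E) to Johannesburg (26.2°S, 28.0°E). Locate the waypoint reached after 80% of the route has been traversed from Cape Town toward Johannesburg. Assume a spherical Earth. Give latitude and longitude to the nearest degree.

The haversine formula gives a central angle δ ≈ 0.198 rad (11.3°) between the endpoints.
Interpolate at f = 0.80 with slerp weights a = sin((1−f)δ)/sin δ ≈ 0.201, b = sin(fδ)/sin δ ≈ 0.802.
p = a·p₁ + b·p₂ ≈ (0.794, 0.391, -0.466); φ = arcsin(p_z) ≈ -27.79°, λ = atan2(p_y, p_x) ≈ 26.20°.

≈ 28°S, 26°E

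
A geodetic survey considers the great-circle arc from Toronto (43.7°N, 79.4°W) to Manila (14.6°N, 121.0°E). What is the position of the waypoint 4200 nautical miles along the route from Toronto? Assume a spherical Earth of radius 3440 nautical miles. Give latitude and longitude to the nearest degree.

The haversine formula gives a central angle δ ≈ 2.073 rad (118.8°) between the endpoints. The total great-circle distance is δ·R ≈ 2.073 × 3440 ≈ 7132 nmi, so the target fraction is f = 4200/7132 ≈ 0.589.
Interpolate at f ≈ 0.589 with slerp weights a = sin((1−f)δ)/sin δ ≈ 0.859, b = sin(fδ)/sin δ ≈ 1.072.
p = a·p₁ + b·p₂ ≈ (-0.420, 0.279, 0.864); φ = arcsin(p_z) ≈ 59.73°, λ = atan2(p_y, p_x) ≈ 146.43°.

≈ (60°N, 146°E)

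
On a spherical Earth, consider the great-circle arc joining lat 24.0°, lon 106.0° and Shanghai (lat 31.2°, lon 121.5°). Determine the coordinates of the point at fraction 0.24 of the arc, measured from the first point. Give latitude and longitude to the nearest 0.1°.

≈ lat 25.9°, lon 109.5°

The haversine formula gives a central angle δ ≈ 0.270 rad (15.5°) between the endpoints.
Interpolate at f = 0.24 with slerp weights a = sin((1−f)δ)/sin δ ≈ 0.764, b = sin(fδ)/sin δ ≈ 0.243.
p = a·p₁ + b·p₂ ≈ (-0.301, 0.848, 0.436); φ = arcsin(p_z) ≈ 25.88°, λ = atan2(p_y, p_x) ≈ 109.54°.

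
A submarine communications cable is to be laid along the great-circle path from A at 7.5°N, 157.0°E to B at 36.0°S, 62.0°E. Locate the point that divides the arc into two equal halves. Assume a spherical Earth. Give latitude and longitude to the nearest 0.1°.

≈ 20.5°S, 115.8°E

The haversine formula gives a central angle δ ≈ 1.718 rad (98.4°) between the endpoints.
Interpolate at f = 1/2 with slerp weights a = sin((1−f)δ)/sin δ ≈ 0.765, b = sin(fδ)/sin δ ≈ 0.765.
p = a·p₁ + b·p₂ ≈ (-0.408, 0.843, -0.350); φ = arcsin(p_z) ≈ -20.49°, λ = atan2(p_y, p_x) ≈ 115.81°.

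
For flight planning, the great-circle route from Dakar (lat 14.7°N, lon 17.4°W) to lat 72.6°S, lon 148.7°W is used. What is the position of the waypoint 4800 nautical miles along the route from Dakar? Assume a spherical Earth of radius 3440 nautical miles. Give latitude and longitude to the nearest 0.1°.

≈ lat 61.4°S, lon 48.3°W

Write both endpoints as unit vectors p₁, p₂ with components (cos φ cos λ, cos φ sin λ, sin φ).
The central angle between the endpoints is δ = arccos(p₁·p₂) ≈ 2.019 rad (115.7°). The total great-circle distance is δ·R ≈ 2.019 × 3440 ≈ 6944 nmi, so the target fraction is f = 4800/6944 ≈ 0.691.
Interpolate at f ≈ 0.691 with slerp weights a = sin((1−f)δ)/sin δ ≈ 0.648, b = sin(fδ)/sin δ ≈ 1.092.
p = a·p₁ + b·p₂ ≈ (0.319, -0.357, -0.878); φ = arcsin(p_z) ≈ -61.41°, λ = atan2(p_y, p_x) ≈ -48.25°.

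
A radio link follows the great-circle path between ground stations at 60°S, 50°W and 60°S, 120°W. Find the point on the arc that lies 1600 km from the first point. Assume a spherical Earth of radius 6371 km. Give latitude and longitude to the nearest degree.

Write both endpoints as unit vectors p₁, p₂ with components (cos φ cos λ, cos φ sin λ, sin φ).
The central angle between the endpoints is δ = arccos(p₁·p₂) ≈ 0.582 rad (33.3°). The total great-circle distance is δ·R ≈ 0.582 × 6371 ≈ 3706 km, so the target fraction is f = 1600/3706 ≈ 0.432.
Interpolate at f ≈ 0.432 with slerp weights a = sin((1−f)δ)/sin δ ≈ 0.591, b = sin(fδ)/sin δ ≈ 0.452.
p = a·p₁ + b·p₂ ≈ (0.077, -0.422, -0.903); φ = arcsin(p_z) ≈ -64.59°, λ = atan2(p_y, p_x) ≈ -79.69°.

≈ 65°S, 80°W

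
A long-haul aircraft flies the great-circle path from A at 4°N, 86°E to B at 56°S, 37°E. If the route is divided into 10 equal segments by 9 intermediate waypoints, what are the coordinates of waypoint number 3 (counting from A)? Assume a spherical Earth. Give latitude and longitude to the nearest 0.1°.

≈ 15.3°S, 76.2°E

From cos δ = sin φ₁ sin φ₂ + cos φ₁ cos φ₂ cos Δλ, the central angle is δ ≈ 1.258 rad (72.1°).
Interpolate at f = 3/10 with slerp weights a = sin((1−f)δ)/sin δ ≈ 0.810, b = sin(fδ)/sin δ ≈ 0.387.
p = a·p₁ + b·p₂ ≈ (0.229, 0.937, -0.264); φ = arcsin(p_z) ≈ -15.34°, λ = atan2(p_y, p_x) ≈ 76.24°.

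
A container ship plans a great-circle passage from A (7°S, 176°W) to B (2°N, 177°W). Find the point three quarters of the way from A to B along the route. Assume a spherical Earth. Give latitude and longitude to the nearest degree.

≈ (0°N, 177°W)

From cos δ = sin φ₁ sin φ₂ + cos φ₁ cos φ₂ cos Δλ, the central angle is δ ≈ 0.158 rad (9.1°).
Interpolate at f = 3/4 with slerp weights a = sin((1−f)δ)/sin δ ≈ 0.251, b = sin(fδ)/sin δ ≈ 0.751.
p = a·p₁ + b·p₂ ≈ (-0.998, -0.057, -0.004); φ = arcsin(p_z) ≈ -0.25°, λ = atan2(p_y, p_x) ≈ -176.75°.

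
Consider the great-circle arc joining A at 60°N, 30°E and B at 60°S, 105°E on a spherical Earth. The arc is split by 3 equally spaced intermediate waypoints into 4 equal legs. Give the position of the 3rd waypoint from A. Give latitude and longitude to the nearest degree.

Convert each endpoint to a unit vector on the sphere (x = cos φ cos λ, y = cos φ sin λ, z = sin φ).
The central angle between the endpoints is δ = arccos(p₁·p₂) ≈ 2.326 rad (133.3°).
Interpolate at f = 3/4 with slerp weights a = sin((1−f)δ)/sin δ ≈ 0.754, b = sin(fδ)/sin δ ≈ 1.352.
p = a·p₁ + b·p₂ ≈ (0.152, 0.842, -0.518); φ = arcsin(p_z) ≈ -31.21°, λ = atan2(p_y, p_x) ≈ 79.79°.

≈ 31°S, 80°E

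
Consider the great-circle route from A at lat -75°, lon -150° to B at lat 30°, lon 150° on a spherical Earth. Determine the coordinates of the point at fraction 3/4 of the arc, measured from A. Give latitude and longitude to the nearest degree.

Convert each endpoint to a unit vector on the sphere (x = cos φ cos λ, y = cos φ sin λ, z = sin φ).
The central angle between the endpoints is δ = arccos(p₁·p₂) ≈ 1.951 rad (111.8°).
Interpolate at f = 3/4 with slerp weights a = sin((1−f)δ)/sin δ ≈ 0.505, b = sin(fδ)/sin δ ≈ 1.071.
p = a·p₁ + b·p₂ ≈ (-0.916, 0.398, 0.048); φ = arcsin(p_z) ≈ 2.75°, λ = atan2(p_y, p_x) ≈ 156.50°.

≈ lat 3°, lon 157°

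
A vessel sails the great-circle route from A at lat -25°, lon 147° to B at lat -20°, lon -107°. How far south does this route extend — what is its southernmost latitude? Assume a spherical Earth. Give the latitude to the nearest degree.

The great circle lies in the plane with unit normal n̂ = (p₁ × p₂)/|p₁ × p₂|.
Here n̂_z ≈ +0.822; the vertex latitude is φ_max = arccos|n̂_z| ≈ 34.7°.
Check via Clairaut: cos φ_max = |cos φ₁| · sin C = cos(25.0°)·sin(114.9°) ≈ 0.822, again giving ≈ 34.7°.

≈ -35°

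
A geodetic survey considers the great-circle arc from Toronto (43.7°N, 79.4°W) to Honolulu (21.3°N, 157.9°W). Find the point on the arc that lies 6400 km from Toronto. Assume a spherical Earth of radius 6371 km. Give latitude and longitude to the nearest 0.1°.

≈ (27.3°N, 149.5°W)

Convert each endpoint to a unit vector on the sphere (x = cos φ cos λ, y = cos φ sin λ, z = sin φ).
The central angle between the endpoints is δ = arccos(p₁·p₂) ≈ 1.175 rad (67.3°). The total great-circle distance is δ·R ≈ 1.175 × 6371 ≈ 7488 km, so the target fraction is f = 6400/7488 ≈ 0.855.
Interpolate at f ≈ 0.855 with slerp weights a = sin((1−f)δ)/sin δ ≈ 0.184, b = sin(fδ)/sin δ ≈ 0.915.
p = a·p₁ + b·p₂ ≈ (-0.765, -0.451, 0.459); φ = arcsin(p_z) ≈ 27.35°, λ = atan2(p_y, p_x) ≈ -149.45°.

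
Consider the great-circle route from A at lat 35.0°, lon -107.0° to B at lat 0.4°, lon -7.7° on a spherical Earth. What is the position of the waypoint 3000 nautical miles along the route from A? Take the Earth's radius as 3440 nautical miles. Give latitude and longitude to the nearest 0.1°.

Convert each endpoint to a unit vector on the sphere (x = cos φ cos λ, y = cos φ sin λ, z = sin φ).
The central angle between the endpoints is δ = arccos(p₁·p₂) ≈ 1.700 rad (97.4°). The total great-circle distance is δ·R ≈ 1.700 × 3440 ≈ 5846 nmi, so the target fraction is f = 3000/5846 ≈ 0.513.
Interpolate at f ≈ 0.513 with slerp weights a = sin((1−f)δ)/sin δ ≈ 0.742, b = sin(fδ)/sin δ ≈ 0.772.
p = a·p₁ + b·p₂ ≈ (0.587, -0.685, 0.431); φ = arcsin(p_z) ≈ 25.54°, λ = atan2(p_y, p_x) ≈ -49.39°.

≈ lat 25.5°, lon -49.4°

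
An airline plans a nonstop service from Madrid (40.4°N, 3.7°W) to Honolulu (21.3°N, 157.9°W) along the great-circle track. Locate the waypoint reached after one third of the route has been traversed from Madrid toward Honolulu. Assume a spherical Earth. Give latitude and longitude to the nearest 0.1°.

≈ (68.6°N, 51.9°W)

Write both endpoints as unit vectors p₁, p₂ with components (cos φ cos λ, cos φ sin λ, sin φ).
The central angle between the endpoints is δ = arccos(p₁·p₂) ≈ 1.986 rad (113.8°).
Interpolate at f = 1/3 with slerp weights a = sin((1−f)δ)/sin δ ≈ 1.060, b = sin(fδ)/sin δ ≈ 0.672.
p = a·p₁ + b·p₂ ≈ (0.225, -0.288, 0.931); φ = arcsin(p_z) ≈ 68.57°, λ = atan2(p_y, p_x) ≈ -51.90°.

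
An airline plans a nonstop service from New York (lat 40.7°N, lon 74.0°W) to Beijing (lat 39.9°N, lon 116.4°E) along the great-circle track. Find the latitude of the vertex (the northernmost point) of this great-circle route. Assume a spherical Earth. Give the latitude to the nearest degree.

≈ 84°N

The great circle lies in the plane with unit normal n̂ = (p₁ × p₂)/|p₁ × p₂|.
Here n̂_z ≈ -0.106; the vertex latitude is φ_max = arccos|n̂_z| ≈ 83.9°.
Check via Clairaut: cos φ_max = |cos φ₁| · sin C = cos(40.7°)·sin(8.1°) ≈ 0.106, again giving ≈ 83.9°.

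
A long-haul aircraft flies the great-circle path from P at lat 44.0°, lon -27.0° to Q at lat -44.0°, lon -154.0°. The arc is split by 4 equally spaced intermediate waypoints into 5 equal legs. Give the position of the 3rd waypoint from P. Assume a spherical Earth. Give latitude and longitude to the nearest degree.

≈ lat -10°, lon -100°

Write both endpoints as unit vectors p₁, p₂ with components (cos φ cos λ, cos φ sin λ, sin φ).
The central angle between the endpoints is δ = arccos(p₁·p₂) ≈ 2.488 rad (142.6°).
Interpolate at f = 3/5 with slerp weights a = sin((1−f)δ)/sin δ ≈ 1.380, b = sin(fδ)/sin δ ≈ 1.640.
p = a·p₁ + b·p₂ ≈ (-0.176, -0.968, -0.181); φ = arcsin(p_z) ≈ -10.41°, λ = atan2(p_y, p_x) ≈ -100.30°.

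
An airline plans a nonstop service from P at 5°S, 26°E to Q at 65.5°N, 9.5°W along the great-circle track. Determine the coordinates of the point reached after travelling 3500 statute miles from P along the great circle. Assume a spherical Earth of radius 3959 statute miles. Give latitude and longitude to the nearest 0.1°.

The haversine formula gives a central angle δ ≈ 1.311 rad (75.1°) between the endpoints. The total great-circle distance is δ·R ≈ 1.311 × 3959 ≈ 5190 mi, so the target fraction is f = 3500/5190 ≈ 0.674.
Interpolate at f ≈ 0.674 with slerp weights a = sin((1−f)δ)/sin δ ≈ 0.428, b = sin(fδ)/sin δ ≈ 0.800.
p = a·p₁ + b·p₂ ≈ (0.711, 0.132, 0.691); φ = arcsin(p_z) ≈ 43.69°, λ = atan2(p_y, p_x) ≈ 10.54°.

≈ 43.7°N, 10.5°E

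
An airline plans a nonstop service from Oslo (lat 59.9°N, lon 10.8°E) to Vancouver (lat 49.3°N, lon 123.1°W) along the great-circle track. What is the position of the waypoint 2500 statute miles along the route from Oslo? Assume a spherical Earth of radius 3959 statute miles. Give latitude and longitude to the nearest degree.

≈ lat 72°N, lon 85°W

The haversine formula gives a central angle δ ≈ 1.127 rad (64.6°) between the endpoints. The total great-circle distance is δ·R ≈ 1.127 × 3959 ≈ 4463 mi, so the target fraction is f = 2500/4463 ≈ 0.560.
Interpolate at f ≈ 0.560 with slerp weights a = sin((1−f)δ)/sin δ ≈ 0.527, b = sin(fδ)/sin δ ≈ 0.654.
p = a·p₁ + b·p₂ ≈ (0.027, -0.308, 0.951); φ = arcsin(p_z) ≈ 72.02°, λ = atan2(p_y, p_x) ≈ -85.04°.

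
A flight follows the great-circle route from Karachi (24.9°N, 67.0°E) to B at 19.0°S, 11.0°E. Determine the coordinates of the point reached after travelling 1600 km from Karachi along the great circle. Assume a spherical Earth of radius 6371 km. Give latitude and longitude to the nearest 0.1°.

The haversine formula gives a central angle δ ≈ 1.221 rad (70.0°) between the endpoints. The total great-circle distance is δ·R ≈ 1.221 × 6371 ≈ 7780 km, so the target fraction is f = 1600/7780 ≈ 0.206.
Interpolate at f ≈ 0.206 with slerp weights a = sin((1−f)δ)/sin δ ≈ 0.878, b = sin(fδ)/sin δ ≈ 0.265.
p = a·p₁ + b·p₂ ≈ (0.557, 0.781, 0.284); φ = arcsin(p_z) ≈ 16.47°, λ = atan2(p_y, p_x) ≈ 54.51°.

≈ 16.5°N, 54.5°E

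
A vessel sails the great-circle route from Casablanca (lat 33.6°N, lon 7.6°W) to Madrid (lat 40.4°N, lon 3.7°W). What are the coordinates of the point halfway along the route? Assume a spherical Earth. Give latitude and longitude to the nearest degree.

≈ lat 37°N, lon 6°W

Convert each endpoint to a unit vector on the sphere (x = cos φ cos λ, y = cos φ sin λ, z = sin φ).
The central angle between the endpoints is δ = arccos(p₁·p₂) ≈ 0.131 rad (7.5°).
Interpolate at f = 1/2 with slerp weights a = sin((1−f)δ)/sin δ ≈ 0.501, b = sin(fδ)/sin δ ≈ 0.501.
p = a·p₁ + b·p₂ ≈ (0.794, -0.080, 0.602); φ = arcsin(p_z) ≈ 37.02°, λ = atan2(p_y, p_x) ≈ -5.74°.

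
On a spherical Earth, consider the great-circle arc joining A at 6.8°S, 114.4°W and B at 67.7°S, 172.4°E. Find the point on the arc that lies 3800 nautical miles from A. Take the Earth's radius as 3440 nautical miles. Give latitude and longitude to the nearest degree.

Convert each endpoint to a unit vector on the sphere (x = cos φ cos λ, y = cos φ sin λ, z = sin φ).
The central angle between the endpoints is δ = arccos(p₁·p₂) ≈ 1.351 rad (77.4°). The total great-circle distance is δ·R ≈ 1.351 × 3440 ≈ 4646 nmi, so the target fraction is f = 3800/4646 ≈ 0.818.
Interpolate at f ≈ 0.818 with slerp weights a = sin((1−f)δ)/sin δ ≈ 0.249, b = sin(fδ)/sin δ ≈ 0.915.
p = a·p₁ + b·p₂ ≈ (-0.447, -0.180, -0.876); φ = arcsin(p_z) ≈ -61.22°, λ = atan2(p_y, p_x) ≈ -158.09°.

≈ 61°S, 158°W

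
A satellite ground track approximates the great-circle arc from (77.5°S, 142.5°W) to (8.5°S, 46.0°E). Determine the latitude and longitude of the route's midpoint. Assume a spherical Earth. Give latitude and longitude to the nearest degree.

≈ (55°S, 48°E)

Convert each endpoint to a unit vector on the sphere (x = cos φ cos λ, y = cos φ sin λ, z = sin φ).
The central angle between the endpoints is δ = arccos(p₁·p₂) ≈ 1.638 rad (93.9°).
Interpolate at f = 1/2 with slerp weights a = sin((1−f)δ)/sin δ ≈ 0.732, b = sin(fδ)/sin δ ≈ 0.732.
p = a·p₁ + b·p₂ ≈ (0.377, 0.424, -0.823); φ = arcsin(p_z) ≈ -55.39°, λ = atan2(p_y, p_x) ≈ 48.36°.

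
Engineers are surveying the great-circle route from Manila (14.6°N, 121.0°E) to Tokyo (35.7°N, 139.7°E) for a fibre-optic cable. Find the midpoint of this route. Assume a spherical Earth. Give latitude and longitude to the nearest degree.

≈ 25°N, 130°E

From cos δ = sin φ₁ sin φ₂ + cos φ₁ cos φ₂ cos Δλ, the central angle is δ ≈ 0.470 rad (26.9°).
Interpolate at f = 1/2 with slerp weights a = sin((1−f)δ)/sin δ ≈ 0.514, b = sin(fδ)/sin δ ≈ 0.514.
p = a·p₁ + b·p₂ ≈ (-0.575, 0.697, 0.430); φ = arcsin(p_z) ≈ 25.44°, λ = atan2(p_y, p_x) ≈ 129.53°.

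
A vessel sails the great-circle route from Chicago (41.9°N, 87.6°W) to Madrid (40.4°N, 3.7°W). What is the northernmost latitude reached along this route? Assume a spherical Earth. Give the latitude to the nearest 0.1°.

The great circle lies in the plane with unit normal n̂ = (p₁ × p₂)/|p₁ × p₂|.
Here n̂_z ≈ +0.648; the vertex latitude is φ_max = arccos|n̂_z| ≈ 49.6°.
Check via Clairaut: cos φ_max = |cos φ₁| · sin C = cos(41.9°)·sin(60.5°) ≈ 0.648, again giving ≈ 49.6°.

≈ 49.6°N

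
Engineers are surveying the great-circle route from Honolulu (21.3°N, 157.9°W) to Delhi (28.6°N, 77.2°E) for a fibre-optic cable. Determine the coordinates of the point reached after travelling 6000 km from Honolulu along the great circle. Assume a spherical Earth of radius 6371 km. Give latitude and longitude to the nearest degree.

Write both endpoints as unit vectors p₁, p₂ with components (cos φ cos λ, cos φ sin λ, sin φ).
The central angle between the endpoints is δ = arccos(p₁·p₂) ≈ 1.869 rad (107.1°). The total great-circle distance is δ·R ≈ 1.869 × 6371 ≈ 11910 km, so the target fraction is f = 6000/11910 ≈ 0.504.
Interpolate at f ≈ 0.504 with slerp weights a = sin((1−f)δ)/sin δ ≈ 0.837, b = sin(fδ)/sin δ ≈ 0.846.
p = a·p₁ + b·p₂ ≈ (-0.558, 0.431, 0.709); φ = arcsin(p_z) ≈ 45.16°, λ = atan2(p_y, p_x) ≈ 142.33°.

≈ 45°N, 142°E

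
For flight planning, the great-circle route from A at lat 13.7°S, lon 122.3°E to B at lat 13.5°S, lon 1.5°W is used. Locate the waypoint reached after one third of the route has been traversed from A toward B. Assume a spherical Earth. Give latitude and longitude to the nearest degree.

Write both endpoints as unit vectors p₁, p₂ with components (cos φ cos λ, cos φ sin λ, sin φ).
The central angle between the endpoints is δ = arccos(p₁·p₂) ≈ 2.060 rad (118.1°).
Interpolate at f = 1/3 with slerp weights a = sin((1−f)δ)/sin δ ≈ 1.111, b = sin(fδ)/sin δ ≈ 0.718.
p = a·p₁ + b·p₂ ≈ (0.122, 0.894, -0.431); φ = arcsin(p_z) ≈ -25.52°, λ = atan2(p_y, p_x) ≈ 82.26°.

≈ lat 26°S, lon 82°E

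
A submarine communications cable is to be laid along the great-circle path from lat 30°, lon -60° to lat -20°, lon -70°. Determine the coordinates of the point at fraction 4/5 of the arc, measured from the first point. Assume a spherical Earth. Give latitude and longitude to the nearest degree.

Convert each endpoint to a unit vector on the sphere (x = cos φ cos λ, y = cos φ sin λ, z = sin φ).
The central angle between the endpoints is δ = arccos(p₁·p₂) ≈ 0.889 rad (50.9°).
Interpolate at f = 4/5 with slerp weights a = sin((1−f)δ)/sin δ ≈ 0.228, b = sin(fδ)/sin δ ≈ 0.841.
p = a·p₁ + b·p₂ ≈ (0.369, -0.913, -0.174); φ = arcsin(p_z) ≈ -10.00°, λ = atan2(p_y, p_x) ≈ -68.01°.

≈ lat -10°, lon -68°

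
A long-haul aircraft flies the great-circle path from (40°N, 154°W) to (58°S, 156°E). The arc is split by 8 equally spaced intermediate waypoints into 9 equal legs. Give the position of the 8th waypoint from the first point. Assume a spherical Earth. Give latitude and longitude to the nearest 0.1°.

Write both endpoints as unit vectors p₁, p₂ with components (cos φ cos λ, cos φ sin λ, sin φ).
The central angle between the endpoints is δ = arccos(p₁·p₂) ≈ 1.859 rad (106.5°).
Interpolate at f = 8/9 with slerp weights a = sin((1−f)δ)/sin δ ≈ 0.214, b = sin(fδ)/sin δ ≈ 1.040.
p = a·p₁ + b·p₂ ≈ (-0.651, 0.152, -0.744); φ = arcsin(p_z) ≈ -48.08°, λ = atan2(p_y, p_x) ≈ 166.83°.

≈ (48.1°S, 166.8°E)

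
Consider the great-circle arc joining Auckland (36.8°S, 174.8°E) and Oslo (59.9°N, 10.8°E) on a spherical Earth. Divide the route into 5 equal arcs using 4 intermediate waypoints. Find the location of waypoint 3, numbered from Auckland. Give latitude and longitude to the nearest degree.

Write both endpoints as unit vectors p₁, p₂ with components (cos φ cos λ, cos φ sin λ, sin φ).
The central angle between the endpoints is δ = arccos(p₁·p₂) ≈ 2.700 rad (154.7°).
Interpolate at f = 3/5 with slerp weights a = sin((1−f)δ)/sin δ ≈ 2.066, b = sin(fδ)/sin δ ≈ 2.339.
p = a·p₁ + b·p₂ ≈ (-0.495, 0.370, 0.786); φ = arcsin(p_z) ≈ 51.84°, λ = atan2(p_y, p_x) ≈ 143.24°.

≈ 52°N, 143°E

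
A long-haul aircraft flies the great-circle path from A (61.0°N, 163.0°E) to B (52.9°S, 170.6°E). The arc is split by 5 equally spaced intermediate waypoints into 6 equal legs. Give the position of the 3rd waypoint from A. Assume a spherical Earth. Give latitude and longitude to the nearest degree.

Convert each endpoint to a unit vector on the sphere (x = cos φ cos λ, y = cos φ sin λ, z = sin φ).
The central angle between the endpoints is δ = arccos(p₁·p₂) ≈ 1.991 rad (114.1°).
Interpolate at f = 3/6 with slerp weights a = sin((1−f)δ)/sin δ ≈ 0.919, b = sin(fδ)/sin δ ≈ 0.919.
p = a·p₁ + b·p₂ ≈ (-0.973, 0.221, 0.071); φ = arcsin(p_z) ≈ 4.06°, λ = atan2(p_y, p_x) ≈ 167.21°.

≈ (4°N, 167°E)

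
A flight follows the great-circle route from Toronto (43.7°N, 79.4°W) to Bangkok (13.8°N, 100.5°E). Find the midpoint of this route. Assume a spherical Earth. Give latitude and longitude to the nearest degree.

Convert each endpoint to a unit vector on the sphere (x = cos φ cos λ, y = cos φ sin λ, z = sin φ).
The central angle between the endpoints is δ = arccos(p₁·p₂) ≈ 2.138 rad (122.5°).
Interpolate at f = 1/2 with slerp weights a = sin((1−f)δ)/sin δ ≈ 1.040, b = sin(fδ)/sin δ ≈ 1.040.
p = a·p₁ + b·p₂ ≈ (-0.046, 0.254, 0.966); φ = arcsin(p_z) ≈ 75.05°, λ = atan2(p_y, p_x) ≈ 100.21°.

≈ 75°N, 100°E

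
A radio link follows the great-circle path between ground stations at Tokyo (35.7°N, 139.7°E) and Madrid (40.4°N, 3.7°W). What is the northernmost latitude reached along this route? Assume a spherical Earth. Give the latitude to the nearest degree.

The great circle lies in the plane with unit normal n̂ = (p₁ × p₂)/|p₁ × p₂|.
Here n̂_z ≈ -0.371; the vertex latitude is φ_max = arccos|n̂_z| ≈ 68.2°.
Check via Clairaut: cos φ_max = |cos φ₁| · sin C = cos(35.7°)·sin(27.2°) ≈ 0.371, again giving ≈ 68.2°.

≈ 68°N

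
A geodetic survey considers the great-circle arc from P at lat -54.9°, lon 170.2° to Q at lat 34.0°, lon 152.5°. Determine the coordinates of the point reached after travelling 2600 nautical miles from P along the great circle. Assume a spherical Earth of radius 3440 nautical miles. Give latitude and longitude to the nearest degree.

≈ lat -12°, lon 160°

From cos δ = sin φ₁ sin φ₂ + cos φ₁ cos φ₂ cos Δλ, the central angle is δ ≈ 1.574 rad (90.2°). The total great-circle distance is δ·R ≈ 1.574 × 3440 ≈ 5415 nmi, so the target fraction is f = 2600/5415 ≈ 0.480.
Interpolate at f ≈ 0.480 with slerp weights a = sin((1−f)δ)/sin δ ≈ 0.730, b = sin(fδ)/sin δ ≈ 0.686.
p = a·p₁ + b·p₂ ≈ (-0.918, 0.334, -0.214); φ = arcsin(p_z) ≈ -12.34°, λ = atan2(p_y, p_x) ≈ 160.01°.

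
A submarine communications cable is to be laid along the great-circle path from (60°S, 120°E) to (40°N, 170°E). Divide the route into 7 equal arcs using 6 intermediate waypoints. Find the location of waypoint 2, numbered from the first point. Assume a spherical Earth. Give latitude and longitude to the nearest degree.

≈ (33°S, 142°E)

Convert each endpoint to a unit vector on the sphere (x = cos φ cos λ, y = cos φ sin λ, z = sin φ).
The central angle between the endpoints is δ = arccos(p₁·p₂) ≈ 1.886 rad (108.1°).
Interpolate at f = 2/7 with slerp weights a = sin((1−f)δ)/sin δ ≈ 1.026, b = sin(fδ)/sin δ ≈ 0.540.
p = a·p₁ + b·p₂ ≈ (-0.664, 0.516, -0.541); φ = arcsin(p_z) ≈ -32.78°, λ = atan2(p_y, p_x) ≈ 142.14°.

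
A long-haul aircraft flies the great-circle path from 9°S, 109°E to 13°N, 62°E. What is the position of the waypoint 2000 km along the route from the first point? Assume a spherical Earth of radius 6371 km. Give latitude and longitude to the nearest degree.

Write both endpoints as unit vectors p₁, p₂ with components (cos φ cos λ, cos φ sin λ, sin φ).
The central angle between the endpoints is δ = arccos(p₁·p₂) ≈ 0.901 rad (51.6°). The total great-circle distance is δ·R ≈ 0.901 × 6371 ≈ 5738 km, so the target fraction is f = 2000/5738 ≈ 0.349.
Interpolate at f ≈ 0.349 with slerp weights a = sin((1−f)δ)/sin δ ≈ 0.706, b = sin(fδ)/sin δ ≈ 0.394.
p = a·p₁ + b·p₂ ≈ (-0.047, 0.999, -0.022); φ = arcsin(p_z) ≈ -1.25°, λ = atan2(p_y, p_x) ≈ 92.69°.

≈ 1°S, 93°E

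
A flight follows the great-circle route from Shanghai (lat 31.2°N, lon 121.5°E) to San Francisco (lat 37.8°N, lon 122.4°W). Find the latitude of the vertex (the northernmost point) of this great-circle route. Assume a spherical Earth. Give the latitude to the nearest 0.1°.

≈ 52.6°N

The great circle lies in the plane with unit normal n̂ = (p₁ × p₂)/|p₁ × p₂|.
Here n̂_z ≈ +0.607; the vertex latitude is φ_max = arccos|n̂_z| ≈ 52.6°.
Check via Clairaut: cos φ_max = |cos φ₁| · sin C = cos(31.2°)·sin(45.2°) ≈ 0.607, again giving ≈ 52.6°.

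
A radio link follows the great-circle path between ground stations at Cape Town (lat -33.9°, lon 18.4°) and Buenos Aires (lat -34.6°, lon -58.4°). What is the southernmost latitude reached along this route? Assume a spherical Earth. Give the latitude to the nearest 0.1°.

The great circle lies in the plane with unit normal n̂ = (p₁ × p₂)/|p₁ × p₂|.
Here n̂_z ≈ -0.755; the vertex latitude is φ_max = arccos|n̂_z| ≈ 41.0°.
Check via Clairaut: cos φ_max = |cos φ₁| · sin C = cos(33.9°)·sin(114.6°) ≈ 0.755, again giving ≈ 41.0°.

≈ -41.0°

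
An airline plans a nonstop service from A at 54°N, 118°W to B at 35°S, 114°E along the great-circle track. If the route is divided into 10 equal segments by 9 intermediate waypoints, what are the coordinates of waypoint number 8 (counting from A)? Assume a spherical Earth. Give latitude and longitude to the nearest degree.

From cos δ = sin φ₁ sin φ₂ + cos φ₁ cos φ₂ cos Δλ, the central angle is δ ≈ 2.435 rad (139.5°).
Interpolate at f = 8/10 with slerp weights a = sin((1−f)δ)/sin δ ≈ 0.721, b = sin(fδ)/sin δ ≈ 1.432.
p = a·p₁ + b·p₂ ≈ (-0.676, 0.697, -0.238); φ = arcsin(p_z) ≈ -13.78°, λ = atan2(p_y, p_x) ≈ 134.10°.

≈ 14°S, 134°E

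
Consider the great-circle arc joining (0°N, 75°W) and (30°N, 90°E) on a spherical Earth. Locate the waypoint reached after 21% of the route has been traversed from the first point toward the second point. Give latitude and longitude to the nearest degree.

≈ (28°N, 61°W)

Write both endpoints as unit vectors p₁, p₂ with components (cos φ cos λ, cos φ sin λ, sin φ).
The central angle between the endpoints is δ = arccos(p₁·p₂) ≈ 2.562 rad (146.8°).
Interpolate at f = 0.21 with slerp weights a = sin((1−f)δ)/sin δ ≈ 1.641, b = sin(fδ)/sin δ ≈ 0.935.
p = a·p₁ + b·p₂ ≈ (0.425, -0.775, 0.468); φ = arcsin(p_z) ≈ 27.88°, λ = atan2(p_y, p_x) ≈ -61.28°.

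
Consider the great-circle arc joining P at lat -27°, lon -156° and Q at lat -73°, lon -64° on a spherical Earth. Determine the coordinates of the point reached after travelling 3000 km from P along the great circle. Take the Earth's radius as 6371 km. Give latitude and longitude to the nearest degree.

Write both endpoints as unit vectors p₁, p₂ with components (cos φ cos λ, cos φ sin λ, sin φ).
The central angle between the endpoints is δ = arccos(p₁·p₂) ≈ 1.132 rad (64.8°). The total great-circle distance is δ·R ≈ 1.132 × 6371 ≈ 7210 km, so the target fraction is f = 3000/7210 ≈ 0.416.
Interpolate at f ≈ 0.416 with slerp weights a = sin((1−f)δ)/sin δ ≈ 0.678, b = sin(fδ)/sin δ ≈ 0.501.
p = a·p₁ + b·p₂ ≈ (-0.488, -0.377, -0.787); φ = arcsin(p_z) ≈ -51.92°, λ = atan2(p_y, p_x) ≈ -142.26°.

≈ lat -52°, lon -142°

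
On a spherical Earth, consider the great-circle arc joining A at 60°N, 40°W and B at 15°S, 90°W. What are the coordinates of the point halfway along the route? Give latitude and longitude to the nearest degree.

Write both endpoints as unit vectors p₁, p₂ with components (cos φ cos λ, cos φ sin λ, sin φ).
The central angle between the endpoints is δ = arccos(p₁·p₂) ≈ 1.484 rad (85.0°).
Interpolate at f = 1/2 with slerp weights a = sin((1−f)δ)/sin δ ≈ 0.678, b = sin(fδ)/sin δ ≈ 0.678.
p = a·p₁ + b·p₂ ≈ (0.260, -0.873, 0.412); φ = arcsin(p_z) ≈ 24.33°, λ = atan2(p_y, p_x) ≈ -73.43°.

≈ 24°N, 73°W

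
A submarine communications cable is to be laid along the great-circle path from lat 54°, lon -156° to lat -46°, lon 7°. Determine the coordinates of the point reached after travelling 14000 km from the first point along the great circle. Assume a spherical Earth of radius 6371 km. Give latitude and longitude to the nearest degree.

≈ lat -14°, lon -23°

Convert each endpoint to a unit vector on the sphere (x = cos φ cos λ, y = cos φ sin λ, z = sin φ).
The central angle between the endpoints is δ = arccos(p₁·p₂) ≈ 2.906 rad (166.5°). The total great-circle distance is δ·R ≈ 2.906 × 6371 ≈ 18516 km, so the target fraction is f = 14000/18516 ≈ 0.756.
Interpolate at f ≈ 0.756 with slerp weights a = sin((1−f)δ)/sin δ ≈ 2.791, b = sin(fδ)/sin δ ≈ 3.473.
p = a·p₁ + b·p₂ ≈ (0.896, -0.373, -0.240); φ = arcsin(p_z) ≈ -13.91°, λ = atan2(p_y, p_x) ≈ -22.61°.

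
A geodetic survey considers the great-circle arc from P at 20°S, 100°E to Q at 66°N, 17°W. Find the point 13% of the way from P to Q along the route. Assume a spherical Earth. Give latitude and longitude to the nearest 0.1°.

≈ 5.8°S, 93.6°E

Write both endpoints as unit vectors p₁, p₂ with components (cos φ cos λ, cos φ sin λ, sin φ).
The central angle between the endpoints is δ = arccos(p₁·p₂) ≈ 2.078 rad (119.1°).
Interpolate at f = 0.13 with slerp weights a = sin((1−f)δ)/sin δ ≈ 1.112, b = sin(fδ)/sin δ ≈ 0.305.
p = a·p₁ + b·p₂ ≈ (-0.063, 0.993, -0.101); φ = arcsin(p_z) ≈ -5.82°, λ = atan2(p_y, p_x) ≈ 93.61°.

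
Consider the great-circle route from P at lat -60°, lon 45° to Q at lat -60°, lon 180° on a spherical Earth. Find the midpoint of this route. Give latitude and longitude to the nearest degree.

Convert each endpoint to a unit vector on the sphere (x = cos φ cos λ, y = cos φ sin λ, z = sin φ).
The central angle between the endpoints is δ = arccos(p₁·p₂) ≈ 0.960 rad (55.0°).
Interpolate at f = 1/2 with slerp weights a = sin((1−f)δ)/sin δ ≈ 0.564, b = sin(fδ)/sin δ ≈ 0.564.
p = a·p₁ + b·p₂ ≈ (-0.083, 0.199, -0.976); φ = arcsin(p_z) ≈ -77.54°, λ = atan2(p_y, p_x) ≈ 112.50°.

≈ lat -78°, lon 113°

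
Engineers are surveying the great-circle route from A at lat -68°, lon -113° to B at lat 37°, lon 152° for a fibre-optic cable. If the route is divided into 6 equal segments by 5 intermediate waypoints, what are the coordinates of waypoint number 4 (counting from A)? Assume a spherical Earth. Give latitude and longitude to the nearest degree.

≈ lat -1°, lon 170°

The haversine formula gives a central angle δ ≈ 2.195 rad (125.7°) between the endpoints.
Interpolate at f = 4/6 with slerp weights a = sin((1−f)δ)/sin δ ≈ 0.823, b = sin(fδ)/sin δ ≈ 1.225.
p = a·p₁ + b·p₂ ≈ (-0.984, 0.175, -0.026); φ = arcsin(p_z) ≈ -1.48°, λ = atan2(p_y, p_x) ≈ 169.89°.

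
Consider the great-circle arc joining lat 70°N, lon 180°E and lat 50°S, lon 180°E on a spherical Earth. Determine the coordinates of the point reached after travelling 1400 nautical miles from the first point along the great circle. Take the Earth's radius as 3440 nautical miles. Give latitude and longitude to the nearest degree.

≈ lat 47°N, lon 180°E

Write both endpoints as unit vectors p₁, p₂ with components (cos φ cos λ, cos φ sin λ, sin φ).
The central angle between the endpoints is δ = arccos(p₁·p₂) ≈ 2.094 rad (120.0°). The total great-circle distance is δ·R ≈ 2.094 × 3440 ≈ 7205 nmi, so the target fraction is f = 1400/7205 ≈ 0.194.
Interpolate at f ≈ 0.194 with slerp weights a = sin((1−f)δ)/sin δ ≈ 1.147, b = sin(fδ)/sin δ ≈ 0.457.
p = a·p₁ + b·p₂ ≈ (-0.686, -0.000, 0.728); φ = arcsin(p_z) ≈ 46.68°, λ = atan2(p_y, p_x) ≈ -180.00°.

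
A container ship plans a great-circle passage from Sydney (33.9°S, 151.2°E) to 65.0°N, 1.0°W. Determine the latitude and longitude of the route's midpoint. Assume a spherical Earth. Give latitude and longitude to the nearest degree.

From cos δ = sin φ₁ sin φ₂ + cos φ₁ cos φ₂ cos Δλ, the central angle is δ ≈ 2.525 rad (144.7°).
Interpolate at f = 1/2 with slerp weights a = sin((1−f)δ)/sin δ ≈ 1.647, b = sin(fδ)/sin δ ≈ 1.647.
p = a·p₁ + b·p₂ ≈ (-0.502, 0.647, 0.574); φ = arcsin(p_z) ≈ 35.05°, λ = atan2(p_y, p_x) ≈ 127.83°.

≈ 35°N, 128°E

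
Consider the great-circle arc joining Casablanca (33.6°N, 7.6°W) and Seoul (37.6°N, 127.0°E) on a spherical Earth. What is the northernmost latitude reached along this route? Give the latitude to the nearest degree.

≈ 62°N

The great circle lies in the plane with unit normal n̂ = (p₁ × p₂)/|p₁ × p₂|.
Here n̂_z ≈ +0.474; the vertex latitude is φ_max = arccos|n̂_z| ≈ 61.7°.
Check via Clairaut: cos φ_max = |cos φ₁| · sin C = cos(33.6°)·sin(34.7°) ≈ 0.474, again giving ≈ 61.7°.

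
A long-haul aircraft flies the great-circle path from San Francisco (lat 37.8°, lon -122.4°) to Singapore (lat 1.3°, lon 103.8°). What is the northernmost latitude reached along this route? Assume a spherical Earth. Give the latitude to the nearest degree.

The great circle lies in the plane with unit normal n̂ = (p₁ × p₂)/|p₁ × p₂|.
Here n̂_z ≈ -0.674; the vertex latitude is φ_max = arccos|n̂_z| ≈ 47.6°.
Check via Clairaut: cos φ_max = |cos φ₁| · sin C = cos(37.8°)·sin(58.5°) ≈ 0.674, again giving ≈ 47.6°.

≈ 48°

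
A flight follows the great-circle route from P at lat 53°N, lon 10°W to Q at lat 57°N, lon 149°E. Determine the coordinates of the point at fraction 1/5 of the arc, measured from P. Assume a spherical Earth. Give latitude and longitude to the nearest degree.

≈ lat 66°N, lon 3°W

From cos δ = sin φ₁ sin φ₂ + cos φ₁ cos φ₂ cos Δλ, the central angle is δ ≈ 1.198 rad (68.7°).
Interpolate at f = 1/5 with slerp weights a = sin((1−f)δ)/sin δ ≈ 0.879, b = sin(fδ)/sin δ ≈ 0.255.
p = a·p₁ + b·p₂ ≈ (0.402, -0.020, 0.916); φ = arcsin(p_z) ≈ 66.28°, λ = atan2(p_y, p_x) ≈ -2.90°.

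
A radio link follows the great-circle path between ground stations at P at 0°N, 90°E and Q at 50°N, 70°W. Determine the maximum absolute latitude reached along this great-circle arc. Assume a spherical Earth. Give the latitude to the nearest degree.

≈ 74°N

The great circle lies in the plane with unit normal n̂ = (p₁ × p₂)/|p₁ × p₂|.
Here n̂_z ≈ -0.276; the vertex latitude is φ_max = arccos|n̂_z| ≈ 74.0°.
Check via Clairaut: cos φ_max = |cos φ₁| · sin C = cos(0.0°)·sin(16.0°) ≈ 0.276, again giving ≈ 74.0°.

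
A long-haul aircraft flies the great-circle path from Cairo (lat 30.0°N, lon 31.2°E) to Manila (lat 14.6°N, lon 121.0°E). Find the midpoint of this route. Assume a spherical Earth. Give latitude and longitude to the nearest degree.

The haversine formula gives a central angle δ ≈ 1.441 rad (82.6°) between the endpoints.
Interpolate at f = 1/2 with slerp weights a = sin((1−f)δ)/sin δ ≈ 0.665, b = sin(fδ)/sin δ ≈ 0.665.
p = a·p₁ + b·p₂ ≈ (0.161, 0.851, 0.500); φ = arcsin(p_z) ≈ 30.03°, λ = atan2(p_y, p_x) ≈ 79.26°.

≈ lat 30°N, lon 79°E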